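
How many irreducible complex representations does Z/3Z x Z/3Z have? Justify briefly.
9

Explanation: The number of irreducible complex representations of a finite group equals its number of conjugacy classes. Z/3Z x Z/3Z is abelian of order 9, so every element is its own conjugacy class: 9 classes, so Z/3Z x Z/3Z (order 9) has exactly 9 irreducible complex representations.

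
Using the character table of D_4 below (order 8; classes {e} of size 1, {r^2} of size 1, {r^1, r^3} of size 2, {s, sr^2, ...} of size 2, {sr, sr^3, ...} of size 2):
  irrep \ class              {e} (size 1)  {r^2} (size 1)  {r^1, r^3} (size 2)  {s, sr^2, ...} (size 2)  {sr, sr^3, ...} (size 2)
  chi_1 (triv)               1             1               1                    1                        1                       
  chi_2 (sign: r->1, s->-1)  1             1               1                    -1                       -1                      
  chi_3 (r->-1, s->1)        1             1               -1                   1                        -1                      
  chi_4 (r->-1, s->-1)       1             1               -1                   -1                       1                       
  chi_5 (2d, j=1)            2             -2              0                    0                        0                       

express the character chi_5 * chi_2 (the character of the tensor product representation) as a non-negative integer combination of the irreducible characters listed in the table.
chi_5 tensor chi_2 = chi_5 (all other irreducibles have multiplicity 0).

The character of a tensor product is the pointwise product (chi_5 * chi_2)(C) = chi_5(C) * chi_2(C):
  {e}: (2)*(1), {r^2}: (-2)*(1), {r^1, r^3}: (0)*(1), {s, sr^2, ...}: (0)*(-1), {sr, sr^3, ...}: (0)*(-1)
so (chi_5 * chi_2) takes values
  {e} -> 2, {r^2} -> -2, {r^1, r^3} -> 0, {s, sr^2, ...} -> 0, {sr, sr^3, ...} -> 0.
Now take the inner product of this character with each irreducible chi from the table, <chi_5*chi_2, chi> = (1/8) sum_C |C| (chi_5*chi_2)(C) conj(chi(C)):
  <chi_5*chi_2, chi_1> = (1/8)[1*(2)*conj(1) + 1*(-2)*conj(1) + 2*(0)*conj(1) + 2*(0)*conj(1) + 2*(0)*conj(1)]
      = (1/8)[(2) + (-2) + (0) + (0) + (0)] = 0/8 = 0
  <chi_5*chi_2, chi_2> = (1/8)[1*(2)*conj(1) + 1*(-2)*conj(1) + 2*(0)*conj(1) + 2*(0)*conj(-1) + 2*(0)*conj(-1)]
      = (1/8)[(2) + (-2) + (0) + (0) + (0)] = 0/8 = 0
  <chi_5*chi_2, chi_3> = (1/8)[1*(2)*conj(1) + 1*(-2)*conj(1) + 2*(0)*conj(-1) + 2*(0)*conj(1) + 2*(0)*conj(-1)]
      = (1/8)[(2) + (-2) + (0) + (0) + (0)] = 0/8 = 0
  <chi_5*chi_2, chi_4> = (1/8)[1*(2)*conj(1) + 1*(-2)*conj(1) + 2*(0)*conj(-1) + 2*(0)*conj(-1) + 2*(0)*conj(1)]
      = (1/8)[(2) + (-2) + (0) + (0) + (0)] = 0/8 = 0
  <chi_5*chi_2, chi_5> = (1/8)[1*(2)*conj(2) + 1*(-2)*conj(-2) + 2*(0)*conj(0) + 2*(0)*conj(0) + 2*(0)*conj(0)]
      = (1/8)[(4) + (4) + (0) + (0) + (0)] = 8/8 = 1
Hence the multiplicities are chi_5: 1. Dimension check: dim(chi_5)*dim(chi_2) = 2*1 = 2 and sum (mult * dim) = 1*2 = 2.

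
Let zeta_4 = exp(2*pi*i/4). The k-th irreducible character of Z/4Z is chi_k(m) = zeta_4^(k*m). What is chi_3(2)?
chi_3(2) = zeta_4^6 = -1

Reasoning: chi_3(2) = zeta_4^(3*2) = zeta_4^6. Since zeta_4^4 = 1, this equals zeta_4^2 = exp(2*pi*i*2/4) = -1.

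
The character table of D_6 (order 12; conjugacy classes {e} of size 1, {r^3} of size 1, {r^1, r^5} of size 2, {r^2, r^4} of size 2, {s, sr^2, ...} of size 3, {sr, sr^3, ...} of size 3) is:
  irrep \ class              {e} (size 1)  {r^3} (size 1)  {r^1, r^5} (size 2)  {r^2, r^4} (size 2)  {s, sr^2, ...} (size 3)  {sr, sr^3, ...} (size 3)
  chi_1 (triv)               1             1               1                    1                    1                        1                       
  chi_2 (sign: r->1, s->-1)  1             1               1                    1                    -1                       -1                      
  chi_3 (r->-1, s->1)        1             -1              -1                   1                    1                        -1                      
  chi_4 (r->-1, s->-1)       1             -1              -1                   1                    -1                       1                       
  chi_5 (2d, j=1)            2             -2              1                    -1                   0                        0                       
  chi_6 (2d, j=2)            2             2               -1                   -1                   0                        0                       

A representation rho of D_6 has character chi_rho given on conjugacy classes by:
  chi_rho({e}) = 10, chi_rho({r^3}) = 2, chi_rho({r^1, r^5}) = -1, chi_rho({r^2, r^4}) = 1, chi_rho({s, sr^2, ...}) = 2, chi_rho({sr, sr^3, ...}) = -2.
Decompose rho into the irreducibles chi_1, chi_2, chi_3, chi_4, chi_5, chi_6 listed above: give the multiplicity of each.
Multiplicities: chi_1: 1, chi_2: 1, chi_3: 2, chi_4: 0, chi_5: 1, chi_6: 2.

Explanation: Use <chi_rho, chi> = (1/|G|) sum_C |C| * chi_rho(C) * conj(chi(C)) with |G| = 12 for each irreducible chi in the table:
  <chi_rho, chi_1> = (1/12)[1*(10)*conj(1) + 1*(2)*conj(1) + 2*(-1)*conj(1) + 2*(1)*conj(1) + 3*(2)*conj(1) + 3*(-2)*conj(1)]
      = (1/12)[(10) + (2) + (-2) + (2) + (6) + (-6)] = 12/12 = 1
  <chi_rho, chi_2> = (1/12)[1*(10)*conj(1) + 1*(2)*conj(1) + 2*(-1)*conj(1) + 2*(1)*conj(1) + 3*(2)*conj(-1) + 3*(-2)*conj(-1)]
      = (1/12)[(10) + (2) + (-2) + (2) + (-6) + (6)] = 12/12 = 1
  <chi_rho, chi_3> = (1/12)[1*(10)*conj(1) + 1*(2)*conj(-1) + 2*(-1)*conj(-1) + 2*(1)*conj(1) + 3*(2)*conj(1) + 3*(-2)*conj(-1)]
      = (1/12)[(10) + (-2) + (2) + (2) + (6) + (6)] = 24/12 = 2
  <chi_rho, chi_4> = (1/12)[1*(10)*conj(1) + 1*(2)*conj(-1) + 2*(-1)*conj(-1) + 2*(1)*conj(1) + 3*(2)*conj(-1) + 3*(-2)*conj(1)]
      = (1/12)[(10) + (-2) + (2) + (2) + (-6) + (-6)] = 0/12 = 0
  <chi_rho, chi_5> = (1/12)[1*(10)*conj(2) + 1*(2)*conj(-2) + 2*(-1)*conj(1) + 2*(1)*conj(-1) + 3*(2)*conj(0) + 3*(-2)*conj(0)]
      = (1/12)[(20) + (-4) + (-2) + (-2) + (0) + (0)] = 12/12 = 1
  <chi_rho, chi_6> = (1/12)[1*(10)*conj(2) + 1*(2)*conj(2) + 2*(-1)*conj(-1) + 2*(1)*conj(-1) + 3*(2)*conj(0) + 3*(-2)*conj(0)]
      = (1/12)[(20) + (4) + (2) + (-2) + (0) + (0)] = 24/12 = 2
Dimension check: dim(rho) = sum (mult * dim) = 1*1 + 1*1 + 2*1 + 0*1 + 1*2 + 2*2 = 10 = chi_rho(e) = 10.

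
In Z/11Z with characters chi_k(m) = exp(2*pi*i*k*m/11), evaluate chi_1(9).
chi_1(9) = zeta_11^9 = exp(-4*I*pi/11)

Reasoning: chi_1(9) = zeta_11^(1*9) = zeta_11^9. Since zeta_11^11 = 1, this equals zeta_11^9 = exp(2*pi*i*9/11) = exp(-4*I*pi/11).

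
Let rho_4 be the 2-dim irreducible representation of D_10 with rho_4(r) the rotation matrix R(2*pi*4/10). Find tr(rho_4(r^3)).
chi_{rho_4}(r^3) = 2*cos(2*pi*4*3/10) = -1/2 + sqrt(5)/2

Argument: rho_4(r^3) is rotation by angle 2*pi*4*3/10, whose trace is 2*cos(2*pi*4*3/10) = -1/2 + sqrt(5)/2.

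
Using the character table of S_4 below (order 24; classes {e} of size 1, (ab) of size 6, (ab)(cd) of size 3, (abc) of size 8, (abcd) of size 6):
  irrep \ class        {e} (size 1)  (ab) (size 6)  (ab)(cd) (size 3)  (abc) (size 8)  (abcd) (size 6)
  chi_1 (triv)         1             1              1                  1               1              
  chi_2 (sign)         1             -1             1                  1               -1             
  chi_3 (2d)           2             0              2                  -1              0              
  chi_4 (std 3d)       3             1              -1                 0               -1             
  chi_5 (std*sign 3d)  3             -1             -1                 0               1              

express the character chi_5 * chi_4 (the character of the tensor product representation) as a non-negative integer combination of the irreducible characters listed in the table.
chi_5 tensor chi_4 = chi_2 + chi_3 + chi_4 + chi_5 (all other irreducibles have multiplicity 0).

The character of a tensor product is the pointwise product (chi_5 * chi_4)(C) = chi_5(C) * chi_4(C):
  {e}: (3)*(3), (ab): (-1)*(1), (ab)(cd): (-1)*(-1), (abc): (0)*(0), (abcd): (1)*(-1)
so (chi_5 * chi_4) takes values
  {e} -> 9, (ab) -> -1, (ab)(cd) -> 1, (abc) -> 0, (abcd) -> -1.
Now take the inner product of this character with each irreducible chi from the table, <chi_5*chi_4, chi> = (1/24) sum_C |C| (chi_5*chi_4)(C) conj(chi(C)):
  <chi_5*chi_4, chi_1> = (1/24)[1*(9)*conj(1) + 6*(-1)*conj(1) + 3*(1)*conj(1) + 8*(0)*conj(1) + 6*(-1)*conj(1)]
      = (1/24)[(9) + (-6) + (3) + (0) + (-6)] = 0/24 = 0
  <chi_5*chi_4, chi_2> = (1/24)[1*(9)*conj(1) + 6*(-1)*conj(-1) + 3*(1)*conj(1) + 8*(0)*conj(1) + 6*(-1)*conj(-1)]
      = (1/24)[(9) + (6) + (3) + (0) + (6)] = 24/24 = 1
  <chi_5*chi_4, chi_3> = (1/24)[1*(9)*conj(2) + 6*(-1)*conj(0) + 3*(1)*conj(2) + 8*(0)*conj(-1) + 6*(-1)*conj(0)]
      = (1/24)[(18) + (0) + (6) + (0) + (0)] = 24/24 = 1
  <chi_5*chi_4, chi_4> = (1/24)[1*(9)*conj(3) + 6*(-1)*conj(1) + 3*(1)*conj(-1) + 8*(0)*conj(0) + 6*(-1)*conj(-1)]
      = (1/24)[(27) + (-6) + (-3) + (0) + (6)] = 24/24 = 1
  <chi_5*chi_4, chi_5> = (1/24)[1*(9)*conj(3) + 6*(-1)*conj(-1) + 3*(1)*conj(-1) + 8*(0)*conj(0) + 6*(-1)*conj(1)]
      = (1/24)[(27) + (6) + (-3) + (0) + (-6)] = 24/24 = 1
Hence the multiplicities are chi_2: 1, chi_3: 1, chi_4: 1, chi_5: 1. Dimension check: dim(chi_5)*dim(chi_4) = 3*3 = 9 and sum (mult * dim) = 1*1 + 1*2 + 1*3 + 1*3 = 9.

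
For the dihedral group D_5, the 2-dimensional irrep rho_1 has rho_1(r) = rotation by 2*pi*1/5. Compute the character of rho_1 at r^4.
chi_{rho_1}(r^4) = 2*cos(2*pi*1*4/5) = -1/2 + sqrt(5)/2

Reasoning: rho_1(r^4) is rotation by angle 2*pi*1*4/5, whose trace is 2*cos(2*pi*1*4/5) = -1/2 + sqrt(5)/2.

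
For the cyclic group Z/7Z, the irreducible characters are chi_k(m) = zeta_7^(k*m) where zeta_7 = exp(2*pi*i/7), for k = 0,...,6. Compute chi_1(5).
chi_1(5) = zeta_7^5 = exp(-4*I*pi/7)

chi_1(5) = zeta_7^(1*5) = zeta_7^5. Since zeta_7^7 = 1, this equals zeta_7^5 = exp(2*pi*i*5/7) = exp(-4*I*pi/7).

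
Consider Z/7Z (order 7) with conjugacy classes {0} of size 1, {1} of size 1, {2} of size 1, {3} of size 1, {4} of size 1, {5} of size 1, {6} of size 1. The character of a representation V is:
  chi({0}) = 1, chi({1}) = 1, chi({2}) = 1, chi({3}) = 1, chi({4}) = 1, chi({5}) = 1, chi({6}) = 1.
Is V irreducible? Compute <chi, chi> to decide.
Irreducible: <chi, chi> = 1.

Solution. <chi, chi> = (1/|G|) sum_C |C| * |chi(C)|^2 = (1/7)[1*|1|^2 + 1*|1|^2 + 1*|1|^2 + 1*|1|^2 + 1*|1|^2 + 1*|1|^2 + 1*|1|^2]
  = (1/7)[(1) + (1) + (1) + (1) + (1) + (1) + (1)] = 7/7 = 1.
(Exp terms are combined using exp(i*s)*conj(exp(i*t)) = exp(i*(s-t)), and sums of them are collapsed using the identity that for every m > 1 the m distinct m-th roots of unity sum to 0, e.g. 1 + exp(2*I*pi/3) + exp(-2*I*pi/3) = 0.)
A character is irreducible iff <chi, chi> = 1, so this representation is irreducible.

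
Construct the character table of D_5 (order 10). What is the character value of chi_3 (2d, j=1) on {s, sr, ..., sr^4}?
Conjugacy classes: {e} of size 1, {r^1, r^4} of size 2, {r^2, r^3} of size 2, {s, sr, ..., sr^4} of size 5.
Character table:
  irrep \ class              {e} (size 1)  {r^1, r^4} (size 2)  {r^2, r^3} (size 2)  {s, sr, ..., sr^4} (size 5)
  chi_1 (triv)               1             1                    1                    1                          
  chi_2 (sign: r->1, s->-1)  1             1                    1                    -1                         
  chi_3 (2d, j=1)            2             -1/2 + sqrt(5)/2     -sqrt(5)/2 - 1/2     0                          
  chi_4 (2d, j=2)            2             -sqrt(5)/2 - 1/2     -1/2 + sqrt(5)/2     0                          

Spot check: chi_3 (2d, j=1) on {s, sr, ..., sr^4} = 0.

Solution. D_5 has order 2*5 = 10 with 4 conjugacy classes, hence 4 irreducibles. Sum of squared dims 1 + 1 + 4 + 4 = 10 = |G|. Linear characters come from the abelianisation; the 2-dimensional irreps have character r^k -> 2*cos(2*pi*j*k/5), reflections -> 0.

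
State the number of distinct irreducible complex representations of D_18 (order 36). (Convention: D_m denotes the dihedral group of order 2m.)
12

Derivation: The number of irreducible complex representations of a finite group equals its number of conjugacy classes. D_18 has 12 conjugacy classes (n/2 + 3 for n even), so D_18 (order 36) has exactly 12 irreducible complex representations.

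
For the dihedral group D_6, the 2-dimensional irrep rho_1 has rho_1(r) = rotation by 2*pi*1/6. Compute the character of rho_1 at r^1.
chi_{rho_1}(r^1) = 2*cos(2*pi*1*1/6) = 1

Argument: rho_1(r^1) is rotation by angle 2*pi*1*1/6, whose trace is 2*cos(2*pi*1*1/6) = 1.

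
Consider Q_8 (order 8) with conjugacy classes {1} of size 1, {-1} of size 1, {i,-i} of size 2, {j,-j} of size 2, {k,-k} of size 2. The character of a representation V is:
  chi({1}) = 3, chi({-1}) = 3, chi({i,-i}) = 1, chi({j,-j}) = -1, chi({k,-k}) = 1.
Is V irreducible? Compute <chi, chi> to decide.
Not irreducible (reducible): <chi, chi> = 3 > 1.

Justification: <chi, chi> = (1/|G|) sum_C |C| * |chi(C)|^2 = (1/8)[1*|3|^2 + 1*|3|^2 + 2*|1|^2 + 2*|-1|^2 + 2*|1|^2]
  = (1/8)[(9) + (9) + (2) + (2) + (2)] = 24/8 = 3.
A character is irreducible iff <chi, chi> = 1, so this representation is reducible.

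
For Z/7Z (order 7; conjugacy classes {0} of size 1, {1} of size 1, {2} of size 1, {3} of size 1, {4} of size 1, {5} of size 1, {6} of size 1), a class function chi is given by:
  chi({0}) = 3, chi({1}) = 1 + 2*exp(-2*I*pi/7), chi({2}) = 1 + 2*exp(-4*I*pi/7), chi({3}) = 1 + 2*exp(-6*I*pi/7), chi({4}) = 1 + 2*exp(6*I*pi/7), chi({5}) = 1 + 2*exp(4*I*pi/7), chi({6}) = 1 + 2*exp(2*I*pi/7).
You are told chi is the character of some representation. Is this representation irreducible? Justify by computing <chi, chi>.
Not irreducible (reducible): <chi, chi> = 5 > 1.

Solution. <chi, chi> = (1/|G|) sum_C |C| * |chi(C)|^2 = (1/7)[1*|3|^2 + 1*|1 + 2*exp(-2*I*pi/7)|^2 + 1*|1 + 2*exp(-4*I*pi/7)|^2 + 1*|1 + 2*exp(-6*I*pi/7)|^2 + 1*|1 + 2*exp(6*I*pi/7)|^2 + 1*|1 + 2*exp(4*I*pi/7)|^2 + 1*|1 + 2*exp(2*I*pi/7)|^2]
  = (1/7)[(9) + (5 + 2*exp(-2*I*pi/7) + 2*exp(2*I*pi/7)) + (5 + 2*exp(-4*I*pi/7) + 2*exp(4*I*pi/7)) + (5 + 2*exp(-6*I*pi/7) + 2*exp(6*I*pi/7)) + (5 + 2*exp(-6*I*pi/7) + 2*exp(6*I*pi/7)) + (5 + 2*exp(-4*I*pi/7) + 2*exp(4*I*pi/7)) + (5 + 2*exp(-2*I*pi/7) + 2*exp(2*I*pi/7))] = 35/7 = 5.
(Exp terms are combined using exp(i*s)*conj(exp(i*t)) = exp(i*(s-t)), and sums of them are collapsed using the identity that for every m > 1 the m distinct m-th roots of unity sum to 0, e.g. 1 + exp(2*I*pi/3) + exp(-2*I*pi/3) = 0.)
A character is irreducible iff <chi, chi> = 1, so this representation is reducible.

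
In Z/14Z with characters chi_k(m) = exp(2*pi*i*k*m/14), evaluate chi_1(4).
chi_1(4) = zeta_14^4 = exp(4*I*pi/7)

Proof sketch: chi_1(4) = zeta_14^(1*4) = zeta_14^4. Since zeta_14^14 = 1, this equals zeta_14^4 = exp(2*pi*i*4/14) = exp(4*I*pi/7).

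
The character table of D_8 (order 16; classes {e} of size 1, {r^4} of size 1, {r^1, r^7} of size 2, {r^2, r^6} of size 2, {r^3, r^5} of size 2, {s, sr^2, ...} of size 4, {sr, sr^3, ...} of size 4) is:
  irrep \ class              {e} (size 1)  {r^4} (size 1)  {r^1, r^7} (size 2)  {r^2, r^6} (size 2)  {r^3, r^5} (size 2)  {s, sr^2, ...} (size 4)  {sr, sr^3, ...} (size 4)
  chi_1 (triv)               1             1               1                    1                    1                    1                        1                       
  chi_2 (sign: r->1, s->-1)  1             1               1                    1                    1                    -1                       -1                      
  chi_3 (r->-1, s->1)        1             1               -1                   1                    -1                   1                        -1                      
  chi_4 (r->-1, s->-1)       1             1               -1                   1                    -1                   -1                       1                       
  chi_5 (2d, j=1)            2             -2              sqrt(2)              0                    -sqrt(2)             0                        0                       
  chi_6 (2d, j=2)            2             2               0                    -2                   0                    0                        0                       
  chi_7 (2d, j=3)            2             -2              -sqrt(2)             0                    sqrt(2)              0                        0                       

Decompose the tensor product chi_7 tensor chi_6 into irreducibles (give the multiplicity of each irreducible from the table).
chi_7 tensor chi_6 = chi_5 + chi_7 (all other irreducibles have multiplicity 0).

Proof sketch: The character of a tensor product is the pointwise product (chi_7 * chi_6)(C) = chi_7(C) * chi_6(C):
  {e}: (2)*(2), {r^4}: (-2)*(2), {r^1, r^7}: (-sqrt(2))*(0), {r^2, r^6}: (0)*(-2), {r^3, r^5}: (sqrt(2))*(0), {s, sr^2, ...}: (0)*(0), {sr, sr^3, ...}: (0)*(0)
so (chi_7 * chi_6) takes values
  {e} -> 4, {r^4} -> -4, {r^1, r^7} -> 0, {r^2, r^6} -> 0, {r^3, r^5} -> 0, {s, sr^2, ...} -> 0, {sr, sr^3, ...} -> 0.
Now take the inner product of this character with each irreducible chi from the table, <chi_7*chi_6, chi> = (1/16) sum_C |C| (chi_7*chi_6)(C) conj(chi(C)):
  <chi_7*chi_6, chi_1> = (1/16)[1*(4)*conj(1) + 1*(-4)*conj(1) + 2*(0)*conj(1) + 2*(0)*conj(1) + 2*(0)*conj(1) + 4*(0)*conj(1) + 4*(0)*conj(1)]
      = (1/16)[(4) + (-4) + (0) + (0) + (0) + (0) + (0)] = 0/16 = 0
  <chi_7*chi_6, chi_2> = (1/16)[1*(4)*conj(1) + 1*(-4)*conj(1) + 2*(0)*conj(1) + 2*(0)*conj(1) + 2*(0)*conj(1) + 4*(0)*conj(-1) + 4*(0)*conj(-1)]
      = (1/16)[(4) + (-4) + (0) + (0) + (0) + (0) + (0)] = 0/16 = 0
  <chi_7*chi_6, chi_3> = (1/16)[1*(4)*conj(1) + 1*(-4)*conj(1) + 2*(0)*conj(-1) + 2*(0)*conj(1) + 2*(0)*conj(-1) + 4*(0)*conj(1) + 4*(0)*conj(-1)]
      = (1/16)[(4) + (-4) + (0) + (0) + (0) + (0) + (0)] = 0/16 = 0
  <chi_7*chi_6, chi_4> = (1/16)[1*(4)*conj(1) + 1*(-4)*conj(1) + 2*(0)*conj(-1) + 2*(0)*conj(1) + 2*(0)*conj(-1) + 4*(0)*conj(-1) + 4*(0)*conj(1)]
      = (1/16)[(4) + (-4) + (0) + (0) + (0) + (0) + (0)] = 0/16 = 0
  <chi_7*chi_6, chi_5> = (1/16)[1*(4)*conj(2) + 1*(-4)*conj(-2) + 2*(0)*conj(sqrt(2)) + 2*(0)*conj(0) + 2*(0)*conj(-sqrt(2)) + 4*(0)*conj(0) + 4*(0)*conj(0)]
      = (1/16)[(8) + (8) + (0) + (0) + (0) + (0) + (0)] = 16/16 = 1
  <chi_7*chi_6, chi_6> = (1/16)[1*(4)*conj(2) + 1*(-4)*conj(2) + 2*(0)*conj(0) + 2*(0)*conj(-2) + 2*(0)*conj(0) + 4*(0)*conj(0) + 4*(0)*conj(0)]
      = (1/16)[(8) + (-8) + (0) + (0) + (0) + (0) + (0)] = 0/16 = 0
  <chi_7*chi_6, chi_7> = (1/16)[1*(4)*conj(2) + 1*(-4)*conj(-2) + 2*(0)*conj(-sqrt(2)) + 2*(0)*conj(0) + 2*(0)*conj(sqrt(2)) + 4*(0)*conj(0) + 4*(0)*conj(0)]
      = (1/16)[(8) + (8) + (0) + (0) + (0) + (0) + (0)] = 16/16 = 1
Hence the multiplicities are chi_5: 1, chi_7: 1. Dimension check: dim(chi_7)*dim(chi_6) = 2*2 = 4 and sum (mult * dim) = 1*2 + 1*2 = 4.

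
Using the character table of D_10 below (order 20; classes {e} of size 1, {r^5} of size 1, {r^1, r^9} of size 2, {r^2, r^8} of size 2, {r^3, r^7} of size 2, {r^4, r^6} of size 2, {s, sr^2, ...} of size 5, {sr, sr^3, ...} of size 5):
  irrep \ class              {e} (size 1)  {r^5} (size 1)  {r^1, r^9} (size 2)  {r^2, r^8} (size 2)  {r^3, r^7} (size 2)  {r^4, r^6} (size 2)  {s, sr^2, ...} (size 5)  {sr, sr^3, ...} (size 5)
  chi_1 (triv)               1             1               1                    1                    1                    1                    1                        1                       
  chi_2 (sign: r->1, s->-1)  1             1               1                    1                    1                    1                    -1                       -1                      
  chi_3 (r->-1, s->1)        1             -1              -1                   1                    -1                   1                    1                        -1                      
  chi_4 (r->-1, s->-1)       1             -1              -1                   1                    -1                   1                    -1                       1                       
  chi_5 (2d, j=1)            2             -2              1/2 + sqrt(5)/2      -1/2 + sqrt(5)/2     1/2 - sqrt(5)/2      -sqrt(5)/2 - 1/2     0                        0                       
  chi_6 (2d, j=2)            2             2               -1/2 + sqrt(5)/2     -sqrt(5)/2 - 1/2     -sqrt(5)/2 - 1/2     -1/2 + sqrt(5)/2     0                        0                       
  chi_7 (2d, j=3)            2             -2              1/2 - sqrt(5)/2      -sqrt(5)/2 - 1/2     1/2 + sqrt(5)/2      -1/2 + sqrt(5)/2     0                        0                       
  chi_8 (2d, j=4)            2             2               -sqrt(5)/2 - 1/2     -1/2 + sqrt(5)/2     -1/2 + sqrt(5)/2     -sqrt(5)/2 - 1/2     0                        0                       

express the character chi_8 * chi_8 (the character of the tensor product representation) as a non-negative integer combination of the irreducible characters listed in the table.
chi_8 tensor chi_8 = chi_1 + chi_2 + chi_6 (all other irreducibles have multiplicity 0).

Justification: The character of a tensor product is the pointwise product (chi_8 * chi_8)(C) = chi_8(C) * chi_8(C):
  {e}: (2)*(2), {r^5}: (2)*(2), {r^1, r^9}: (-sqrt(5)/2 - 1/2)*(-sqrt(5)/2 - 1/2), {r^2, r^8}: (-1/2 + sqrt(5)/2)*(-1/2 + sqrt(5)/2), {r^3, r^7}: (-1/2 + sqrt(5)/2)*(-1/2 + sqrt(5)/2), {r^4, r^6}: (-sqrt(5)/2 - 1/2)*(-sqrt(5)/2 - 1/2), {s, sr^2, ...}: (0)*(0), {sr, sr^3, ...}: (0)*(0)
so (chi_8 * chi_8) takes values
  {e} -> 4, {r^5} -> 4, {r^1, r^9} -> sqrt(5)/2 + 3/2, {r^2, r^8} -> 3/2 - sqrt(5)/2, {r^3, r^7} -> 3/2 - sqrt(5)/2, {r^4, r^6} -> sqrt(5)/2 + 3/2, {s, sr^2, ...} -> 0, {sr, sr^3, ...} -> 0.
Now take the inner product of this character with each irreducible chi from the table, <chi_8*chi_8, chi> = (1/20) sum_C |C| (chi_8*chi_8)(C) conj(chi(C)):
  <chi_8*chi_8, chi_1> = (1/20)[1*(4)*conj(1) + 1*(4)*conj(1) + 2*(sqrt(5)/2 + 3/2)*conj(1) + 2*(3/2 - sqrt(5)/2)*conj(1) + 2*(3/2 - sqrt(5)/2)*conj(1) + 2*(sqrt(5)/2 + 3/2)*conj(1) + 5*(0)*conj(1) + 5*(0)*conj(1)]
      = (1/20)[(4) + (4) + (sqrt(5) + 3) + (3 - sqrt(5)) + (3 - sqrt(5)) + (sqrt(5) + 3) + (0) + (0)] = 20/20 = 1
  <chi_8*chi_8, chi_2> = (1/20)[1*(4)*conj(1) + 1*(4)*conj(1) + 2*(sqrt(5)/2 + 3/2)*conj(1) + 2*(3/2 - sqrt(5)/2)*conj(1) + 2*(3/2 - sqrt(5)/2)*conj(1) + 2*(sqrt(5)/2 + 3/2)*conj(1) + 5*(0)*conj(-1) + 5*(0)*conj(-1)]
      = (1/20)[(4) + (4) + (sqrt(5) + 3) + (3 - sqrt(5)) + (3 - sqrt(5)) + (sqrt(5) + 3) + (0) + (0)] = 20/20 = 1
  <chi_8*chi_8, chi_3> = (1/20)[1*(4)*conj(1) + 1*(4)*conj(-1) + 2*(sqrt(5)/2 + 3/2)*conj(-1) + 2*(3/2 - sqrt(5)/2)*conj(1) + 2*(3/2 - sqrt(5)/2)*conj(-1) + 2*(sqrt(5)/2 + 3/2)*conj(1) + 5*(0)*conj(1) + 5*(0)*conj(-1)]
      = (1/20)[(4) + (-4) + (-3 - sqrt(5)) + (3 - sqrt(5)) + (-3 + sqrt(5)) + (sqrt(5) + 3) + (0) + (0)] = 0/20 = 0
  <chi_8*chi_8, chi_4> = (1/20)[1*(4)*conj(1) + 1*(4)*conj(-1) + 2*(sqrt(5)/2 + 3/2)*conj(-1) + 2*(3/2 - sqrt(5)/2)*conj(1) + 2*(3/2 - sqrt(5)/2)*conj(-1) + 2*(sqrt(5)/2 + 3/2)*conj(1) + 5*(0)*conj(-1) + 5*(0)*conj(1)]
      = (1/20)[(4) + (-4) + (-3 - sqrt(5)) + (3 - sqrt(5)) + (-3 + sqrt(5)) + (sqrt(5) + 3) + (0) + (0)] = 0/20 = 0
  <chi_8*chi_8, chi_5> = (1/20)[1*(4)*conj(2) + 1*(4)*conj(-2) + 2*(sqrt(5)/2 + 3/2)*conj(1/2 + sqrt(5)/2) + 2*(3/2 - sqrt(5)/2)*conj(-1/2 + sqrt(5)/2) + 2*(3/2 - sqrt(5)/2)*conj(1/2 - sqrt(5)/2) + 2*(sqrt(5)/2 + 3/2)*conj(-sqrt(5)/2 - 1/2) + 5*(0)*conj(0) + 5*(0)*conj(0)]
      = (1/20)[(8) + (-8) + (4 + 2*sqrt(5)) + (-4 + 2*sqrt(5)) + (4 - 2*sqrt(5)) + (-2*sqrt(5) - 4) + (0) + (0)] = 0/20 = 0
  <chi_8*chi_8, chi_6> = (1/20)[1*(4)*conj(2) + 1*(4)*conj(2) + 2*(sqrt(5)/2 + 3/2)*conj(-1/2 + sqrt(5)/2) + 2*(3/2 - sqrt(5)/2)*conj(-sqrt(5)/2 - 1/2) + 2*(3/2 - sqrt(5)/2)*conj(-sqrt(5)/2 - 1/2) + 2*(sqrt(5)/2 + 3/2)*conj(-1/2 + sqrt(5)/2) + 5*(0)*conj(0) + 5*(0)*conj(0)]
      = (1/20)[(8) + (8) + (1 + sqrt(5)) + (1 - sqrt(5)) + (1 - sqrt(5)) + (1 + sqrt(5)) + (0) + (0)] = 20/20 = 1
  <chi_8*chi_8, chi_7> = (1/20)[1*(4)*conj(2) + 1*(4)*conj(-2) + 2*(sqrt(5)/2 + 3/2)*conj(1/2 - sqrt(5)/2) + 2*(3/2 - sqrt(5)/2)*conj(-sqrt(5)/2 - 1/2) + 2*(3/2 - sqrt(5)/2)*conj(1/2 + sqrt(5)/2) + 2*(sqrt(5)/2 + 3/2)*conj(-1/2 + sqrt(5)/2) + 5*(0)*conj(0) + 5*(0)*conj(0)]
      = (1/20)[(8) + (-8) + (-sqrt(5) - 1) + (1 - sqrt(5)) + (-1 + sqrt(5)) + (1 + sqrt(5)) + (0) + (0)] = 0/20 = 0
  <chi_8*chi_8, chi_8> = (1/20)[1*(4)*conj(2) + 1*(4)*conj(2) + 2*(sqrt(5)/2 + 3/2)*conj(-sqrt(5)/2 - 1/2) + 2*(3/2 - sqrt(5)/2)*conj(-1/2 + sqrt(5)/2) + 2*(3/2 - sqrt(5)/2)*conj(-1/2 + sqrt(5)/2) + 2*(sqrt(5)/2 + 3/2)*conj(-sqrt(5)/2 - 1/2) + 5*(0)*conj(0) + 5*(0)*conj(0)]
      = (1/20)[(8) + (8) + (-2*sqrt(5) - 4) + (-4 + 2*sqrt(5)) + (-4 + 2*sqrt(5)) + (-2*sqrt(5) - 4) + (0) + (0)] = 0/20 = 0
Hence the multiplicities are chi_1: 1, chi_2: 1, chi_6: 1. Dimension check: dim(chi_8)*dim(chi_8) = 2*2 = 4 and sum (mult * dim) = 1*1 + 1*1 + 1*2 = 4.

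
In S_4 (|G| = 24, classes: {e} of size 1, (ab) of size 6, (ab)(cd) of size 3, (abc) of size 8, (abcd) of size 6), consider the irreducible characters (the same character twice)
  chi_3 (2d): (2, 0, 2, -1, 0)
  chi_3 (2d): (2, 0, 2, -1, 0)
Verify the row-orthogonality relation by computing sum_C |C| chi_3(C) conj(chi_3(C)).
Sum = 24 = |G| = 24; so <chi_3, chi_3> = 1 (norm-1 confirms irreducibility).

Solution. Compute term by term over conjugacy classes (|C| * chi_3(C) * conj(chi_3(C))):
  1*(2)*conj(2) + 6*(0)*conj(0) + 3*(2)*conj(2) + 8*(-1)*conj(-1) + 6*(0)*conj(0)
  = (4) + (0) + (12) + (8) + (0)
  = 24.
Dividing by |G| = 24 gives 24/24 = 1, matching the row-orthogonality relation <chi_3, chi_3> = [chi_3 = chi_3].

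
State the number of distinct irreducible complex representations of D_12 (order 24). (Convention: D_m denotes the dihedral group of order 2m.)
9

Proof sketch: The number of irreducible complex representations of a finite group equals its number of conjugacy classes. D_12 has 9 conjugacy classes (n/2 + 3 for n even), so D_12 (order 24) has exactly 9 irreducible complex representations.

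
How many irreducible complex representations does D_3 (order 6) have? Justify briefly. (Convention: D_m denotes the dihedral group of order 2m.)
3

Solution. The number of irreducible complex representations of a finite group equals its number of conjugacy classes. D_3 has 3 conjugacy classes ((n+3)/2 for n odd), so D_3 (order 6) has exactly 3 irreducible complex representations.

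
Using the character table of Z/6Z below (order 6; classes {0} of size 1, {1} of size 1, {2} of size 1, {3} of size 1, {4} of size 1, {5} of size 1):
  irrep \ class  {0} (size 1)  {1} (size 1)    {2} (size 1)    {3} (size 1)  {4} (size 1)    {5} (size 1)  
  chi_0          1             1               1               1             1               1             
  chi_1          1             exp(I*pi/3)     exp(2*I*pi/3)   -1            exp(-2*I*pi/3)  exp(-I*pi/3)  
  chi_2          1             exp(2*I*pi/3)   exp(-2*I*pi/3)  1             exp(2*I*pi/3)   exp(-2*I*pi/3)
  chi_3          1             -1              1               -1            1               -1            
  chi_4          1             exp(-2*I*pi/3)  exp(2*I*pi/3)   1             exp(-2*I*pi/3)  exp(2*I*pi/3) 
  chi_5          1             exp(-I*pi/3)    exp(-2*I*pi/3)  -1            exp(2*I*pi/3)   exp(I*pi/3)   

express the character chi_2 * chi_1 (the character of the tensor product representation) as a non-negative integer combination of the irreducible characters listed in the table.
chi_2 tensor chi_1 = chi_3 (all other irreducibles have multiplicity 0).

Argument: The character of a tensor product is the pointwise product (chi_2 * chi_1)(C) = chi_2(C) * chi_1(C):
  {0}: (1)*(1), {1}: (exp(2*I*pi/3))*(exp(I*pi/3)), {2}: (exp(-2*I*pi/3))*(exp(2*I*pi/3)), {3}: (1)*(-1), {4}: (exp(2*I*pi/3))*(exp(-2*I*pi/3)), {5}: (exp(-2*I*pi/3))*(exp(-I*pi/3))
so (chi_2 * chi_1) takes values
  {0} -> 1, {1} -> -1, {2} -> 1, {3} -> -1, {4} -> 1, {5} -> -1.
Now take the inner product of this character with each irreducible chi from the table, <chi_2*chi_1, chi> = (1/6) sum_C |C| (chi_2*chi_1)(C) conj(chi(C)):
  <chi_2*chi_1, chi_0> = (1/6)[1*(1)*conj(1) + 1*(-1)*conj(1) + 1*(1)*conj(1) + 1*(-1)*conj(1) + 1*(1)*conj(1) + 1*(-1)*conj(1)]
      = (1/6)[(1) + (-1) + (1) + (-1) + (1) + (-1)] = 0/6 = 0
  <chi_2*chi_1, chi_1> = (1/6)[1*(1)*conj(1) + 1*(-1)*conj(exp(I*pi/3)) + 1*(1)*conj(exp(2*I*pi/3)) + 1*(-1)*conj(-1) + 1*(1)*conj(exp(-2*I*pi/3)) + 1*(-1)*conj(exp(-I*pi/3))]
      = (1/6)[(1) + (-exp(-I*pi/3)) + (exp(-2*I*pi/3)) + (1) + (exp(2*I*pi/3)) + (-exp(I*pi/3))] = 0/6 = 0
  <chi_2*chi_1, chi_2> = (1/6)[1*(1)*conj(1) + 1*(-1)*conj(exp(2*I*pi/3)) + 1*(1)*conj(exp(-2*I*pi/3)) + 1*(-1)*conj(1) + 1*(1)*conj(exp(2*I*pi/3)) + 1*(-1)*conj(exp(-2*I*pi/3))]
      = (1/6)[(1) + (-exp(-2*I*pi/3)) + (exp(2*I*pi/3)) + (-1) + (exp(-2*I*pi/3)) + (-exp(2*I*pi/3))] = 0/6 = 0
  <chi_2*chi_1, chi_3> = (1/6)[1*(1)*conj(1) + 1*(-1)*conj(-1) + 1*(1)*conj(1) + 1*(-1)*conj(-1) + 1*(1)*conj(1) + 1*(-1)*conj(-1)]
      = (1/6)[(1) + (1) + (1) + (1) + (1) + (1)] = 6/6 = 1
  <chi_2*chi_1, chi_4> = (1/6)[1*(1)*conj(1) + 1*(-1)*conj(exp(-2*I*pi/3)) + 1*(1)*conj(exp(2*I*pi/3)) + 1*(-1)*conj(1) + 1*(1)*conj(exp(-2*I*pi/3)) + 1*(-1)*conj(exp(2*I*pi/3))]
      = (1/6)[(1) + (-exp(2*I*pi/3)) + (exp(-2*I*pi/3)) + (-1) + (exp(2*I*pi/3)) + (-exp(-2*I*pi/3))] = 0/6 = 0
  <chi_2*chi_1, chi_5> = (1/6)[1*(1)*conj(1) + 1*(-1)*conj(exp(-I*pi/3)) + 1*(1)*conj(exp(-2*I*pi/3)) + 1*(-1)*conj(-1) + 1*(1)*conj(exp(2*I*pi/3)) + 1*(-1)*conj(exp(I*pi/3))]
      = (1/6)[(1) + (-exp(I*pi/3)) + (exp(2*I*pi/3)) + (1) + (exp(-2*I*pi/3)) + (-exp(-I*pi/3))] = 0/6 = 0
(Exp terms are combined using exp(i*s)*conj(exp(i*t)) = exp(i*(s-t)), and sums of them are collapsed using the identity that for every m > 1 the m distinct m-th roots of unity sum to 0, e.g. 1 + exp(2*I*pi/3) + exp(-2*I*pi/3) = 0.)
Hence the multiplicities are chi_3: 1. Dimension check: dim(chi_2)*dim(chi_1) = 1*1 = 1 and sum (mult * dim) = 1*1 = 1.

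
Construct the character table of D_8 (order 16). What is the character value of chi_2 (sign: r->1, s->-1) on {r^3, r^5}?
Conjugacy classes: {e} of size 1, {r^4} of size 1, {r^1, r^7} of size 2, {r^2, r^6} of size 2, {r^3, r^5} of size 2, {s, sr^2, ...} of size 4, {sr, sr^3, ...} of size 4.
Character table:
  irrep \ class              {e} (size 1)  {r^4} (size 1)  {r^1, r^7} (size 2)  {r^2, r^6} (size 2)  {r^3, r^5} (size 2)  {s, sr^2, ...} (size 4)  {sr, sr^3, ...} (size 4)
  chi_1 (triv)               1             1               1                    1                    1                    1                        1                       
  chi_2 (sign: r->1, s->-1)  1             1               1                    1                    1                    -1                       -1                      
  chi_3 (r->-1, s->1)        1             1               -1                   1                    -1                   1                        -1                      
  chi_4 (r->-1, s->-1)       1             1               -1                   1                    -1                   -1                       1                       
  chi_5 (2d, j=1)            2             -2              sqrt(2)              0                    -sqrt(2)             0                        0                       
  chi_6 (2d, j=2)            2             2               0                    -2                   0                    0                        0                       
  chi_7 (2d, j=3)            2             -2              -sqrt(2)             0                    sqrt(2)              0                        0                       

Spot check: chi_2 (sign: r->1, s->-1) on {r^3, r^5} = 1.

Solution. D_8 has order 2*8 = 16 with 7 conjugacy classes, hence 7 irreducibles. Sum of squared dims 1 + 1 + 1 + 1 + 4 + 4 + 4 = 16 = |G|. Linear characters come from the abelianisation; the 2-dimensional irreps have character r^k -> 2*cos(2*pi*j*k/8), reflections -> 0.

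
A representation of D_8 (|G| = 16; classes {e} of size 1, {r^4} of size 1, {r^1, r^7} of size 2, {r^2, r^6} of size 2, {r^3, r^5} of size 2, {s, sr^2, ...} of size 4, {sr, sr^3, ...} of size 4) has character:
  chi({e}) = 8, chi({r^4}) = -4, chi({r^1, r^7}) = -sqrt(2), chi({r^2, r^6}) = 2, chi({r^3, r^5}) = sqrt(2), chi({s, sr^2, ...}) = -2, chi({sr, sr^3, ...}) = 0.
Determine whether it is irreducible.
Not irreducible (reducible): <chi, chi> = 7 > 1.

Proof sketch: <chi, chi> = (1/|G|) sum_C |C| * |chi(C)|^2 = (1/16)[1*|8|^2 + 1*|-4|^2 + 2*|-sqrt(2)|^2 + 2*|2|^2 + 2*|sqrt(2)|^2 + 4*|-2|^2 + 4*|0|^2]
  = (1/16)[(64) + (16) + (4) + (8) + (4) + (16) + (0)] = 112/16 = 7.
A character is irreducible iff <chi, chi> = 1, so this representation is reducible.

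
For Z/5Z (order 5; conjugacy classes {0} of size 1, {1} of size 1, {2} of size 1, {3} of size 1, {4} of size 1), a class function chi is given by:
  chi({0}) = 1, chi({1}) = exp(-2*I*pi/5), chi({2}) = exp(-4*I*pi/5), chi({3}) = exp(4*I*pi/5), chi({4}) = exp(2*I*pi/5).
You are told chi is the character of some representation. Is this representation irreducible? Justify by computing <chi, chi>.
Irreducible: <chi, chi> = 1.

Details: <chi, chi> = (1/|G|) sum_C |C| * |chi(C)|^2 = (1/5)[1*|1|^2 + 1*|exp(-2*I*pi/5)|^2 + 1*|exp(-4*I*pi/5)|^2 + 1*|exp(4*I*pi/5)|^2 + 1*|exp(2*I*pi/5)|^2]
  = (1/5)[(1) + (1) + (1) + (1) + (1)] = 5/5 = 1.
(Exp terms are combined using exp(i*s)*conj(exp(i*t)) = exp(i*(s-t)), and sums of them are collapsed using the identity that for every m > 1 the m distinct m-th roots of unity sum to 0, e.g. 1 + exp(2*I*pi/3) + exp(-2*I*pi/3) = 0.)
A character is irreducible iff <chi, chi> = 1, so this representation is irreducible.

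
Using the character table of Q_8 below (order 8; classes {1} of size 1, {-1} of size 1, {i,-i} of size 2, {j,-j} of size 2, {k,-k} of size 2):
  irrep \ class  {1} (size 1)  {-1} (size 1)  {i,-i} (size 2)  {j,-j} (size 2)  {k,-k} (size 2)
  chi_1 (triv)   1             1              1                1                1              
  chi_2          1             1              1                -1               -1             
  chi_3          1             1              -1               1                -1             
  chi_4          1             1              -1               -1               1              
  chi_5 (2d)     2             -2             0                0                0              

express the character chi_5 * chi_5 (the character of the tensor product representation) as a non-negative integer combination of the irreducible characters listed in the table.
chi_5 tensor chi_5 = chi_1 + chi_2 + chi_3 + chi_4 (all other irreducibles have multiplicity 0).

Derivation: The character of a tensor product is the pointwise product (chi_5 * chi_5)(C) = chi_5(C) * chi_5(C):
  {1}: (2)*(2), {-1}: (-2)*(-2), {i,-i}: (0)*(0), {j,-j}: (0)*(0), {k,-k}: (0)*(0)
so (chi_5 * chi_5) takes values
  {1} -> 4, {-1} -> 4, {i,-i} -> 0, {j,-j} -> 0, {k,-k} -> 0.
Now take the inner product of this character with each irreducible chi from the table, <chi_5*chi_5, chi> = (1/8) sum_C |C| (chi_5*chi_5)(C) conj(chi(C)):
  <chi_5*chi_5, chi_1> = (1/8)[1*(4)*conj(1) + 1*(4)*conj(1) + 2*(0)*conj(1) + 2*(0)*conj(1) + 2*(0)*conj(1)]
      = (1/8)[(4) + (4) + (0) + (0) + (0)] = 8/8 = 1
  <chi_5*chi_5, chi_2> = (1/8)[1*(4)*conj(1) + 1*(4)*conj(1) + 2*(0)*conj(1) + 2*(0)*conj(-1) + 2*(0)*conj(-1)]
      = (1/8)[(4) + (4) + (0) + (0) + (0)] = 8/8 = 1
  <chi_5*chi_5, chi_3> = (1/8)[1*(4)*conj(1) + 1*(4)*conj(1) + 2*(0)*conj(-1) + 2*(0)*conj(1) + 2*(0)*conj(-1)]
      = (1/8)[(4) + (4) + (0) + (0) + (0)] = 8/8 = 1
  <chi_5*chi_5, chi_4> = (1/8)[1*(4)*conj(1) + 1*(4)*conj(1) + 2*(0)*conj(-1) + 2*(0)*conj(-1) + 2*(0)*conj(1)]
      = (1/8)[(4) + (4) + (0) + (0) + (0)] = 8/8 = 1
  <chi_5*chi_5, chi_5> = (1/8)[1*(4)*conj(2) + 1*(4)*conj(-2) + 2*(0)*conj(0) + 2*(0)*conj(0) + 2*(0)*conj(0)]
      = (1/8)[(8) + (-8) + (0) + (0) + (0)] = 0/8 = 0
Hence the multiplicities are chi_1: 1, chi_2: 1, chi_3: 1, chi_4: 1. Dimension check: dim(chi_5)*dim(chi_5) = 2*2 = 4 and sum (mult * dim) = 1*1 + 1*1 + 1*1 + 1*1 = 4.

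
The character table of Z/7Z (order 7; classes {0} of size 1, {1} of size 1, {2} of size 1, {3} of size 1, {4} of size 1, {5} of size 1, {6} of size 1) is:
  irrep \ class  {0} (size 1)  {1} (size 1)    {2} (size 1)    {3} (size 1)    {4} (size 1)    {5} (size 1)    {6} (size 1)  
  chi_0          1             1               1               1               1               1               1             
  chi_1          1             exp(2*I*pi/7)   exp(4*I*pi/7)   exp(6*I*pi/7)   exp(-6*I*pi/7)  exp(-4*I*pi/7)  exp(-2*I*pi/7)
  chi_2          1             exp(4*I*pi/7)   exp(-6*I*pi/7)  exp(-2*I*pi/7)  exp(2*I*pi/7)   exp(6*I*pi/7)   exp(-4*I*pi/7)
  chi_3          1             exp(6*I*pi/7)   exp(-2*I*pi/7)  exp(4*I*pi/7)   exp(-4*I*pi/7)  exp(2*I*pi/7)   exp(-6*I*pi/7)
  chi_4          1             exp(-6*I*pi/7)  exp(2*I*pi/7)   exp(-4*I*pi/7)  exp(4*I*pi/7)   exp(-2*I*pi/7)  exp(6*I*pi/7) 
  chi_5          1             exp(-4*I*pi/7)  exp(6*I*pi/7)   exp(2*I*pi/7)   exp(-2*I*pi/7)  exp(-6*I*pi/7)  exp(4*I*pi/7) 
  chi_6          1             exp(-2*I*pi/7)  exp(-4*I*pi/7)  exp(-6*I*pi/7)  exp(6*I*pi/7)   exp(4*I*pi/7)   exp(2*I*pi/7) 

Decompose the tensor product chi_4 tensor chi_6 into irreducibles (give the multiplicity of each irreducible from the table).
chi_4 tensor chi_6 = chi_3 (all other irreducibles have multiplicity 0).

Argument: The character of a tensor product is the pointwise product (chi_4 * chi_6)(C) = chi_4(C) * chi_6(C):
  {0}: (1)*(1), {1}: (exp(-6*I*pi/7))*(exp(-2*I*pi/7)), {2}: (exp(2*I*pi/7))*(exp(-4*I*pi/7)), {3}: (exp(-4*I*pi/7))*(exp(-6*I*pi/7)), {4}: (exp(4*I*pi/7))*(exp(6*I*pi/7)), {5}: (exp(-2*I*pi/7))*(exp(4*I*pi/7)), {6}: (exp(6*I*pi/7))*(exp(2*I*pi/7))
so (chi_4 * chi_6) takes values
  {0} -> 1, {1} -> exp(6*I*pi/7), {2} -> exp(-2*I*pi/7), {3} -> exp(4*I*pi/7), {4} -> exp(-4*I*pi/7), {5} -> exp(2*I*pi/7), {6} -> exp(-6*I*pi/7).
Now take the inner product of this character with each irreducible chi from the table, <chi_4*chi_6, chi> = (1/7) sum_C |C| (chi_4*chi_6)(C) conj(chi(C)):
  <chi_4*chi_6, chi_0> = (1/7)[1*(1)*conj(1) + 1*(exp(6*I*pi/7))*conj(1) + 1*(exp(-2*I*pi/7))*conj(1) + 1*(exp(4*I*pi/7))*conj(1) + 1*(exp(-4*I*pi/7))*conj(1) + 1*(exp(2*I*pi/7))*conj(1) + 1*(exp(-6*I*pi/7))*conj(1)]
      = (1/7)[(1) + (exp(6*I*pi/7)) + (exp(-2*I*pi/7)) + (exp(4*I*pi/7)) + (exp(-4*I*pi/7)) + (exp(2*I*pi/7)) + (exp(-6*I*pi/7))] = 0/7 = 0
  <chi_4*chi_6, chi_1> = (1/7)[1*(1)*conj(1) + 1*(exp(6*I*pi/7))*conj(exp(2*I*pi/7)) + 1*(exp(-2*I*pi/7))*conj(exp(4*I*pi/7)) + 1*(exp(4*I*pi/7))*conj(exp(6*I*pi/7)) + 1*(exp(-4*I*pi/7))*conj(exp(-6*I*pi/7)) + 1*(exp(2*I*pi/7))*conj(exp(-4*I*pi/7)) + 1*(exp(-6*I*pi/7))*conj(exp(-2*I*pi/7))]
      = (1/7)[(1) + (exp(4*I*pi/7)) + (exp(-6*I*pi/7)) + (exp(-2*I*pi/7)) + (exp(2*I*pi/7)) + (exp(6*I*pi/7)) + (exp(-4*I*pi/7))] = 0/7 = 0
  <chi_4*chi_6, chi_2> = (1/7)[1*(1)*conj(1) + 1*(exp(6*I*pi/7))*conj(exp(4*I*pi/7)) + 1*(exp(-2*I*pi/7))*conj(exp(-6*I*pi/7)) + 1*(exp(4*I*pi/7))*conj(exp(-2*I*pi/7)) + 1*(exp(-4*I*pi/7))*conj(exp(2*I*pi/7)) + 1*(exp(2*I*pi/7))*conj(exp(6*I*pi/7)) + 1*(exp(-6*I*pi/7))*conj(exp(-4*I*pi/7))]
      = (1/7)[(1) + (exp(2*I*pi/7)) + (exp(4*I*pi/7)) + (exp(6*I*pi/7)) + (exp(-6*I*pi/7)) + (exp(-4*I*pi/7)) + (exp(-2*I*pi/7))] = 0/7 = 0
  <chi_4*chi_6, chi_3> = (1/7)[1*(1)*conj(1) + 1*(exp(6*I*pi/7))*conj(exp(6*I*pi/7)) + 1*(exp(-2*I*pi/7))*conj(exp(-2*I*pi/7)) + 1*(exp(4*I*pi/7))*conj(exp(4*I*pi/7)) + 1*(exp(-4*I*pi/7))*conj(exp(-4*I*pi/7)) + 1*(exp(2*I*pi/7))*conj(exp(2*I*pi/7)) + 1*(exp(-6*I*pi/7))*conj(exp(-6*I*pi/7))]
      = (1/7)[(1) + (1) + (1) + (1) + (1) + (1) + (1)] = 7/7 = 1
  <chi_4*chi_6, chi_4> = (1/7)[1*(1)*conj(1) + 1*(exp(6*I*pi/7))*conj(exp(-6*I*pi/7)) + 1*(exp(-2*I*pi/7))*conj(exp(2*I*pi/7)) + 1*(exp(4*I*pi/7))*conj(exp(-4*I*pi/7)) + 1*(exp(-4*I*pi/7))*conj(exp(4*I*pi/7)) + 1*(exp(2*I*pi/7))*conj(exp(-2*I*pi/7)) + 1*(exp(-6*I*pi/7))*conj(exp(6*I*pi/7))]
      = (1/7)[(1) + (exp(-2*I*pi/7)) + (exp(-4*I*pi/7)) + (exp(-6*I*pi/7)) + (exp(6*I*pi/7)) + (exp(4*I*pi/7)) + (exp(2*I*pi/7))] = 0/7 = 0
  <chi_4*chi_6, chi_5> = (1/7)[1*(1)*conj(1) + 1*(exp(6*I*pi/7))*conj(exp(-4*I*pi/7)) + 1*(exp(-2*I*pi/7))*conj(exp(6*I*pi/7)) + 1*(exp(4*I*pi/7))*conj(exp(2*I*pi/7)) + 1*(exp(-4*I*pi/7))*conj(exp(-2*I*pi/7)) + 1*(exp(2*I*pi/7))*conj(exp(-6*I*pi/7)) + 1*(exp(-6*I*pi/7))*conj(exp(4*I*pi/7))]
      = (1/7)[(1) + (exp(-4*I*pi/7)) + (exp(6*I*pi/7)) + (exp(2*I*pi/7)) + (exp(-2*I*pi/7)) + (exp(-6*I*pi/7)) + (exp(4*I*pi/7))] = 0/7 = 0
  <chi_4*chi_6, chi_6> = (1/7)[1*(1)*conj(1) + 1*(exp(6*I*pi/7))*conj(exp(-2*I*pi/7)) + 1*(exp(-2*I*pi/7))*conj(exp(-4*I*pi/7)) + 1*(exp(4*I*pi/7))*conj(exp(-6*I*pi/7)) + 1*(exp(-4*I*pi/7))*conj(exp(6*I*pi/7)) + 1*(exp(2*I*pi/7))*conj(exp(4*I*pi/7)) + 1*(exp(-6*I*pi/7))*conj(exp(2*I*pi/7))]
      = (1/7)[(1) + (exp(-6*I*pi/7)) + (exp(2*I*pi/7)) + (exp(-4*I*pi/7)) + (exp(4*I*pi/7)) + (exp(-2*I*pi/7)) + (exp(6*I*pi/7))] = 0/7 = 0
(Exp terms are combined using exp(i*s)*conj(exp(i*t)) = exp(i*(s-t)), and sums of them are collapsed using the identity that for every m > 1 the m distinct m-th roots of unity sum to 0, e.g. 1 + exp(2*I*pi/3) + exp(-2*I*pi/3) = 0.)
Hence the multiplicities are chi_3: 1. Dimension check: dim(chi_4)*dim(chi_6) = 1*1 = 1 and sum (mult * dim) = 1*1 = 1.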